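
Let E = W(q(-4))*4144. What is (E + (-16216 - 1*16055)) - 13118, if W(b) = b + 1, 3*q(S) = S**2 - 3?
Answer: -69863/3 ≈ -23288.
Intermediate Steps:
q(S) = -1 + S**2/3 (q(S) = (S**2 - 3)/3 = (-3 + S**2)/3 = -1 + S**2/3)
W(b) = 1 + b
E = 66304/3 (E = (1 + (-1 + (1/3)*(-4)**2))*4144 = (1 + (-1 + (1/3)*16))*4144 = (1 + (-1 + 16/3))*4144 = (1 + 13/3)*4144 = (16/3)*4144 = 66304/3 ≈ 22101.)
(E + (-16216 - 1*16055)) - 13118 = (66304/3 + (-16216 - 1*16055)) - 13118 = (66304/3 + (-16216 - 16055)) - 13118 = (66304/3 - 32271) - 13118 = -30509/3 - 13118 = -69863/3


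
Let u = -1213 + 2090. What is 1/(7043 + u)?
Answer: 1/7920 ≈ 0.00012626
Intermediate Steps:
u = 877
1/(7043 + u) = 1/(7043 + 877) = 1/7920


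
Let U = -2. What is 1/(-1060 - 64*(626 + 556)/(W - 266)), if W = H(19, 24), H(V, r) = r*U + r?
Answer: -145/115876 ≈ -0.0012513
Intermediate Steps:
H(V, r) = -r (H(V, r) = r*(-2) + r = -2*r + r = -r)
W = -24 (W = -1*24 = -24)
1/(-1060 - 64*(626 + 556)/(W - 266)) = 1/(-1060 - 64*(626 + 556)/(-24 - 266)) = 1/(-1060 - 75648/(-290)) = 1/(-1060 - 75648*(-1)/290) = 1/(-1060 - 64*(-591/145)) = 1/(-1060 + 37824/145) = 1/(-115876/145) = -145/115876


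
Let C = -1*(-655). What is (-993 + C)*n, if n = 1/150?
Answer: -169/75 ≈ -2.2533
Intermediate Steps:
n = 1/150 ≈ 0.0066667
C = 655
(-993 + C)*n = (-993 + 655)*(1/150) = -338*1/150 = -169/75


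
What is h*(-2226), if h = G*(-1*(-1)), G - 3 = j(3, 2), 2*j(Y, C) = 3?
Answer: -10017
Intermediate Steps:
j(Y, C) = 3/2 (j(Y, C) = (½)*3 = 3/2)
G = 9/2 (G = 3 + 3/2 = 9/2 ≈ 4.5000)
h = 9/2 (h = 9*(-1*(-1))/2 = (9/2)*1 = 9/2 ≈ 4.5000)
h*(-2226) = (9/2)*(-2226) = -10017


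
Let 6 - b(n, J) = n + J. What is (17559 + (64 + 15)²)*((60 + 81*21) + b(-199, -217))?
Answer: 51955400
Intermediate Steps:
b(n, J) = 6 - J - n (b(n, J) = 6 - (n + J) = 6 - (J + n) = 6 + (-J - n) = 6 - J - n)
(17559 + (64 + 15)²)*((60 + 81*21) + b(-199, -217)) = (17559 + (64 + 15)²)*((60 + 81*21) + (6 - 1*(-217) - 1*(-199))) = (17559 + 79²)*((60 + 1701) + (6 + 217 + 199)) = (17559 + 6241)*(1761 + 422) = 23800*2183 = 51955400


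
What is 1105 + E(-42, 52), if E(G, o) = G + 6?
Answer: 1069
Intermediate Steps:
E(G, o) = 6 + G
1105 + E(-42, 52) = 1105 + (6 - 42) = 1105 - 36 = 1069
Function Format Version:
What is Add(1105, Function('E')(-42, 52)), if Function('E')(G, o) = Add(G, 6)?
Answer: 1069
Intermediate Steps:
Function('E')(G, o) = Add(6, G)
Add(1105, Function('E')(-42, 52)) = Add(1105, Add(6, -42)) = Add(1105, -36) = 1069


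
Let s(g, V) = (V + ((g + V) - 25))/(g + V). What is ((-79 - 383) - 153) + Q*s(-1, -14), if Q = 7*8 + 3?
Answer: -2013/5 ≈ -402.60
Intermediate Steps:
s(g, V) = (-25 + g + 2*V)/(V + g) (s(g, V) = (V + ((V + g) - 25))/(V + g) = (V + (-25 + V + g))/(V + g) = (-25 + g + 2*V)/(V + g))
Q = 59 (Q = 56 + 3 = 59)
((-79 - 383) - 153) + Q*s(-1, -14) = ((-79 - 383) - 153) + 59*((-25 - 1 + 2*(-14))/(-14 - 1)) = (-462 - 153) + 59*((-25 - 1 - 28)/(-15)) = -615 + 59*(-1/15*(-54)) = -615 + 59*(18/5) = -615 + 1062/5 = -2013/5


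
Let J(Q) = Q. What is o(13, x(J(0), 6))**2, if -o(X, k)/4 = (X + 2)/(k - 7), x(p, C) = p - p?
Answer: 3600/49 ≈ 73.469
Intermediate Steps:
x(p, C) = 0
o(X, k) = -4*(2 + X)/(-7 + k) (o(X, k) = -4*(X + 2)/(k - 7) = -4*(2 + X)/(-7 + k))
o(13, x(J(0), 6))**2 = (4*(-2 - 1*13)/(-7 + 0))**2 = (4*(-2 - 13)/(-7))**2 = (4*(-1/7)*(-15))**2 = (60/7)**2 = 3600/49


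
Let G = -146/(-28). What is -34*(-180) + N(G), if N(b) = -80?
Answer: 6040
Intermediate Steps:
G = 73/14 (G = -146*(-1/28) = 73/14 ≈ 5.2143)
-34*(-180) + N(G) = -34*(-180) - 80 = 6120 - 80 = 6040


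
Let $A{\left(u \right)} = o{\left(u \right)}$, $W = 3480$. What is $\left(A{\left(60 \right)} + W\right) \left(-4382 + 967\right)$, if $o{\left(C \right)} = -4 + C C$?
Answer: $-24164540$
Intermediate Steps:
$o{\left(C \right)} = -4 + C^{2}$
$A{\left(u \right)} = -4 + u^{2}$
$\left(A{\left(60 \right)} + W\right) \left(-4382 + 967\right) = \left(\left(-4 + 60^{2}\right) + 3480\right) \left(-4382 + 967\right) = \left(\left(-4 + 3600\right) + 3480\right) \left(-3415\right) = \left(3596 + 3480\right) \left(-3415\right) = 7076 \left(-3415\right) = -24164540$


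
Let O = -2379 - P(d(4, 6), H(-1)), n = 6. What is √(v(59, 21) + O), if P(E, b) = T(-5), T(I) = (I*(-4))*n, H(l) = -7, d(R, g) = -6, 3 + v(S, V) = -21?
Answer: 29*I*√3 ≈ 50.229*I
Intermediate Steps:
v(S, V) = -24 (v(S, V) = -3 - 21 = -24)
T(I) = -24*I (T(I) = (I*(-4))*6 = -4*I*6 = -24*I)
P(E, b) = 120 (P(E, b) = -24*(-5) = 120)
O = -2499 (O = -2379 - 1*120 = -2379 - 120 = -2499)
√(v(59, 21) + O) = √(-24 - 2499) = √(-2523) = 29*I*√3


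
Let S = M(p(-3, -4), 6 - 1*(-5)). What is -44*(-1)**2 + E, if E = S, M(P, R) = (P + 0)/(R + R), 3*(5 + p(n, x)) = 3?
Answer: -486/11 ≈ -44.182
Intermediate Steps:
p(n, x) = -4 (p(n, x) = -5 + (1/3)*3 = -5 + 1 = -4)
M(P, R) = P/(2*R) (M(P, R) = P/((2*R)) = P*(1/(2*R)) = P/(2*R))
S = -2/11 (S = (1/2)*(-4)/(6 - 1*(-5)) = (1/2)*(-4)/(6 + 5) = (1/2)*(-4)/11 = (1/2)*(-4)*(1/11) = -2/11 ≈ -0.18182)
E = -2/11 ≈ -0.18182
-44*(-1)**2 + E = -44*(-1)**2 - 2/11 = -44*1 - 2/11 = -44 - 2/11 = -486/11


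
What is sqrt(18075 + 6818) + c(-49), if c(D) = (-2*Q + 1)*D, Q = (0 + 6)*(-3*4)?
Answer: -7105 + sqrt(24893) ≈ -6947.2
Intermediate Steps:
Q = -72 (Q = 6*(-12) = -72)
c(D) = 145*D (c(D) = (-2*(-72) + 1)*D = (144 + 1)*D = 145*D)
sqrt(18075 + 6818) + c(-49) = sqrt(18075 + 6818) + 145*(-49) = sqrt(24893) - 7105 = -7105 + sqrt(24893)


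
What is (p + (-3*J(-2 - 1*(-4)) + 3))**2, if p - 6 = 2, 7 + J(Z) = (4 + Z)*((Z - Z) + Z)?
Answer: 16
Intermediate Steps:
J(Z) = -7 + Z*(4 + Z) (J(Z) = -7 + (4 + Z)*((Z - Z) + Z) = -7 + (4 + Z)*(0 + Z) = -7 + (4 + Z)*Z = -7 + Z*(4 + Z))
p = 8 (p = 6 + 2 = 8)
(p + (-3*J(-2 - 1*(-4)) + 3))**2 = (8 + (-3*(-7 + (-2 - 1*(-4))**2 + 4*(-2 - 1*(-4))) + 3))**2 = (8 + (-3*(-7 + (-2 + 4)**2 + 4*(-2 + 4)) + 3))**2 = (8 + (-3*(-7 + 2**2 + 4*2) + 3))**2 = (8 + (-3*(-7 + 4 + 8) + 3))**2 = (8 + (-3*5 + 3))**2 = (8 + (-15 + 3))**2 = (8 - 12)**2 = (-4)**2 = 16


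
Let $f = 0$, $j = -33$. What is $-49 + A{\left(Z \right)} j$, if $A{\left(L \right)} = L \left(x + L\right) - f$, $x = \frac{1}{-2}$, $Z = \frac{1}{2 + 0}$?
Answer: $-49$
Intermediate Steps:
$Z = \frac{1}{2} \approx 0.5$
$x = - \frac{1}{2} \approx -0.5$
$A{\left(L \right)} = L \left(- \frac{1}{2} + L\right)$ ($A{\left(L \right)} = L \left(- \frac{1}{2} + L\right) - 0 = L \left(- \frac{1}{2} + L\right) + 0 = L \left(- \frac{1}{2} + L\right)$)
$-49 + A{\left(Z \right)} j = -49 + \frac{- \frac{1}{2} + \frac{1}{2}}{2} \left(-33\right) = -49 + \frac{1}{2} \cdot 0 \left(-33\right) = -49 + 0 \left(-33\right) = -49 + 0 = -49$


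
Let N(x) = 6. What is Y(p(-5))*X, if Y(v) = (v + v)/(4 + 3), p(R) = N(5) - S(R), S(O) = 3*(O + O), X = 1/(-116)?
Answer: -18/203 ≈ -0.088670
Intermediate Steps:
X = -1/116 ≈ -0.0086207
S(O) = 6*O (S(O) = 3*(2*O) = 6*O)
p(R) = 6 - 6*R
Y(v) = 2*v/7 (Y(v) = (2*v)/7 = (2*v)*(⅐) = 2*v/7)
Y(p(-5))*X = (2*(6 - 6*(-5))/7)*(-1/116) = (2*(6 + 30)/7)*(-1/116) = ((2/7)*36)*(-1/116) = (72/7)*(-1/116) = -18/203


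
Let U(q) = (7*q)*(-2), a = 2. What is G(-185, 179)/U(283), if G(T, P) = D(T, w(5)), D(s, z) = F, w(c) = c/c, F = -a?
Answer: 1/1981 ≈ 0.00050480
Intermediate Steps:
F = -2 (F = -1*2 = -2)
w(c) = 1
D(s, z) = -2
G(T, P) = -2
U(q) = -14*q
G(-185, 179)/U(283) = -2/((-14*283)) = -2/(-3962) = -2*(-1/3962) = 1/1981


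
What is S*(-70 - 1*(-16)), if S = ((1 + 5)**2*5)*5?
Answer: -48600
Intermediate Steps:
S = 900 (S = (6**2*5)*5 = (36*5)*5 = 180*5 = 900)
S*(-70 - 1*(-16)) = 900*(-70 - 1*(-16)) = 900*(-70 + 16) = 900*(-54) = -48600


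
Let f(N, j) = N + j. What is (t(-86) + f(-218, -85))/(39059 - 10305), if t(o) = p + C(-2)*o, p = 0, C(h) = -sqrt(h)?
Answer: -303/28754 + 43*I*sqrt(2)/14377 ≈ -0.010538 + 0.0042298*I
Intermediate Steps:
t(o) = -I*o*sqrt(2) (t(o) = 0 + (-sqrt(-2))*o = 0 + (-I*sqrt(2))*o = 0 - I*o*sqrt(2) = -I*o*sqrt(2))
(t(-86) + f(-218, -85))/(39059 - 10305) = (-1*I*(-86)*sqrt(2) + (-218 - 85))/(39059 - 10305) = (86*I*sqrt(2) - 303)/28754 = (-303 + 86*I*sqrt(2))*(1/28754) = -303/28754 + 43*I*sqrt(2)/14377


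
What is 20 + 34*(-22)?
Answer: -728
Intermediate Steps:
20 + 34*(-22) = 20 - 748 = -728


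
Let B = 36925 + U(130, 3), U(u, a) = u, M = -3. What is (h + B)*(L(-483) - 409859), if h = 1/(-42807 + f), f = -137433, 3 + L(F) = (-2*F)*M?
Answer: -68918467020481/4506 ≈ -1.5295e+10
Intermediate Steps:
L(F) = -3 + 6*F (L(F) = -3 - 2*F*(-3) = -3 + 6*F)
B = 37055 (B = 36925 + 130 = 37055)
h = -1/180240 (h = 1/(-42807 - 137433) = 1/(-180240) = -1/180240 ≈ -5.5482e-6)
(h + B)*(L(-483) - 409859) = (-1/180240 + 37055)*((-3 + 6*(-483)) - 409859) = 6678793199*((-3 - 2898) - 409859)/180240 = 6678793199*(-2901 - 409859)/180240 = (6678793199/180240)*(-412760) = -68918467020481/4506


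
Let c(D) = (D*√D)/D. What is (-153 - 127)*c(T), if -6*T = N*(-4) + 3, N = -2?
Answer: -140*I*√66/3 ≈ -379.12*I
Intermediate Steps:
T = -11/6 (T = -(-2*(-4) + 3)/6 = -(8 + 3)/6 = -⅙*11 = -11/6 ≈ -1.8333)
c(D) = √D (c(D) = D^(3/2)/D = √D)
(-153 - 127)*c(T) = (-153 - 127)*√(-11/6) = -140*I*√66/3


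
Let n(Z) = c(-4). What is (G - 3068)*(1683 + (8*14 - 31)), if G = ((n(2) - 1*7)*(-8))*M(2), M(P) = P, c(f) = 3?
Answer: -5299056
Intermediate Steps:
n(Z) = 3
G = 64 (G = ((3 - 1*7)*(-8))*2 = ((3 - 7)*(-8))*2 = -4*(-8)*2 = 32*2 = 64)
(G - 3068)*(1683 + (8*14 - 31)) = (64 - 3068)*(1683 + (8*14 - 31)) = -3004*(1683 + (112 - 31)) = -3004*(1683 + 81) = -3004*1764 = -5299056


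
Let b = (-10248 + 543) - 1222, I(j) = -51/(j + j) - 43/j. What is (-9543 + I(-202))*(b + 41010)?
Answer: -115977034505/404 ≈ -2.8707e+8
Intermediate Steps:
I(j) = -137/(2*j) (I(j) = -51*1/(2*j) - 43/j = -51/(2*j) - 43/j = -137/(2*j))
b = -10927 (b = -9705 - 1222 = -10927)
(-9543 + I(-202))*(b + 41010) = (-9543 - 137/2/(-202))*(-10927 + 41010) = (-9543 - 137/2*(-1/202))*30083 = (-9543 + 137/404)*30083 = -3855235/404*30083 = -115977034505/404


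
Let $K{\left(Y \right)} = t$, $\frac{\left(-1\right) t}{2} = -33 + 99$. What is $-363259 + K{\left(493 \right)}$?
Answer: $-363391$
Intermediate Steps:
$t = -132$ ($t = - 2 \left(-33 + 99\right) = \left(-2\right) 66 = -132$)
$K{\left(Y \right)} = -132$
$-363259 + K{\left(493 \right)} = -363259 - 132 = -363391$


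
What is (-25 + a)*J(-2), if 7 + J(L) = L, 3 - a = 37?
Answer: 531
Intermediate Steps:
a = -34 (a = 3 - 1*37 = 3 - 37 = -34)
J(L) = -7 + L
(-25 + a)*J(-2) = (-25 - 34)*(-7 - 2) = -59*(-9) = 531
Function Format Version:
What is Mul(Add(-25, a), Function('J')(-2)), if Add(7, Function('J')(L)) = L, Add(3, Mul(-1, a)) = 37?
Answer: 531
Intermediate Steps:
a = -34 (a = Add(3, Mul(-1, 37)) = Add(3, -37) = -34)
Function('J')(L) = Add(-7, L)
Mul(Add(-25, a), Function('J')(-2)) = Mul(Add(-25, -34), Add(-7, -2)) = Mul(-59, -9) = 531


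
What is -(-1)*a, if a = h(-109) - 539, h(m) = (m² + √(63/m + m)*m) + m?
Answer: 11233 - 2*I*√325474 ≈ 11233.0 - 1141.0*I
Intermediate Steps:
h(m) = m + m² + m*√(m + 63/m) (h(m) = (m² + √(m + 63/m)*m) + m = (m² + m*√(m + 63/m)) + m = m + m² + m*√(m + 63/m))
a = 11233 - 2*I*√325474 (a = -109*(1 - 109 + √((63 + (-109)²)/(-109))) - 539 = -109*(1 - 109 + √(-(63 + 11881)/109)) - 539 = -109*(1 - 109 + √(-1/109*11944)) - 539 = -109*(1 - 109 + √(-11944/109)) - 539 = -109*(1 - 109 + 2*I*√325474/109) - 539 = -109*(-108 + 2*I*√325474/109) - 539 = (11772 - 2*I*√325474) - 539 = 11233 - 2*I*√325474 ≈ 11233.0 - 1141.0*I)
-(-1)*a = -(-1)*(11233 - 2*I*√325474) = -(-11233 + 2*I*√325474) = 11233 - 2*I*√325474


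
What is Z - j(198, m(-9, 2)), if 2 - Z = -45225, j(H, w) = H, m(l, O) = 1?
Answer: 45029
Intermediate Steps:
Z = 45227 (Z = 2 - 1*(-45225) = 2 + 45225 = 45227)
Z - j(198, m(-9, 2)) = 45227 - 1*198 = 45227 - 198 = 45029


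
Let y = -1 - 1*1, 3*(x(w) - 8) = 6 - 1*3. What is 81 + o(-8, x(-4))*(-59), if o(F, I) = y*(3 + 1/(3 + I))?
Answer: 2669/6 ≈ 444.83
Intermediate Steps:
x(w) = 9 (x(w) = 8 + (6 - 1*3)/3 = 8 + (6 - 3)/3 = 8 + (⅓)*3 = 8 + 1 = 9)
y = -2 (y = -1 - 1 = -2)
o(F, I) = -6 - 2/(3 + I) (o(F, I) = -2*(3 + 1/(3 + I)) = -6 - 2/(3 + I))
81 + o(-8, x(-4))*(-59) = 81 + (2*(-10 - 3*9)/(3 + 9))*(-59) = 81 + (2*(-10 - 27)/12)*(-59) = 81 + (2*(1/12)*(-37))*(-59) = 81 - 37/6*(-59) = 81 + 2183/6 = 2669/6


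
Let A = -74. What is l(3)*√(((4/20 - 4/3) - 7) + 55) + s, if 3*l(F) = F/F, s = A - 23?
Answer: -97 + √10545/45 ≈ -94.718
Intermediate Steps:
s = -97 (s = -74 - 23 = -97)
l(F) = ⅓ (l(F) = (F/F)/3 = (⅓)*1 = ⅓)
l(3)*√(((4/20 - 4/3) - 7) + 55) + s = √(((4/20 - 4/3) - 7) + 55)/3 - 97 = √(((4*(1/20) - 4*⅓) - 7) + 55)/3 - 97 = √(((⅕ - 4/3) - 7) + 55)/3 - 97 = √((-17/15 - 7) + 55)/3 - 97 = √(-122/15 + 55)/3 - 97 = √(703/15)/3 - 97 = (√10545/15)/3 - 97 = √10545/45 - 97 = -97 + √10545/45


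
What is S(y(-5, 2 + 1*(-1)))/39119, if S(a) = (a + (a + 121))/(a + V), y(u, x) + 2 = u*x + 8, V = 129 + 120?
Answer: 123/9779750 ≈ 1.2577e-5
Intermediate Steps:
V = 249
y(u, x) = 6 + u*x (y(u, x) = -2 + (u*x + 8) = -2 + (8 + u*x) = 6 + u*x)
S(a) = (121 + 2*a)/(249 + a) (S(a) = (a + (a + 121))/(a + 249) = (a + (121 + a))/(249 + a) = (121 + 2*a)/(249 + a))
S(y(-5, 2 + 1*(-1)))/39119 = ((121 + 2*(6 - 5*(2 + 1*(-1))))/(249 + (6 - 5*(2 + 1*(-1)))))/39119 = ((121 + 2*(6 - 5*(2 - 1)))/(249 + (6 - 5*(2 - 1))))*(1/39119) = ((121 + 2*(6 - 5*1))/(249 + (6 - 5*1)))*(1/39119) = ((121 + 2*(6 - 5))/(249 + (6 - 5)))*(1/39119) = ((121 + 2*1)/(249 + 1))*(1/39119) = ((121 + 2)/250)*(1/39119) = ((1/250)*123)*(1/39119) = (123/250)*(1/39119) = 123/9779750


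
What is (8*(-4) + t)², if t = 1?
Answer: 961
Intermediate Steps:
(8*(-4) + t)² = (8*(-4) + 1)² = (-32 + 1)² = (-31)² = 961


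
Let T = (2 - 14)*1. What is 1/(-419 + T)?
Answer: -1/431 ≈ -0.0023202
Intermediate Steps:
T = -12 (T = -12*1 = -12)
1/(-419 + T) = 1/(-419 - 12) = 1/(-431) = -1/431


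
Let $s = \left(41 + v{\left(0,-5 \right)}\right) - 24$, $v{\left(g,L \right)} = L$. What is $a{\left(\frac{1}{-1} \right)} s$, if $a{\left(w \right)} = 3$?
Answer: $36$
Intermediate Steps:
$s = 12$ ($s = \left(41 - 5\right) - 24 = 36 - 24 = 12$)
$a{\left(\frac{1}{-1} \right)} s = 3 \cdot 12 = 36$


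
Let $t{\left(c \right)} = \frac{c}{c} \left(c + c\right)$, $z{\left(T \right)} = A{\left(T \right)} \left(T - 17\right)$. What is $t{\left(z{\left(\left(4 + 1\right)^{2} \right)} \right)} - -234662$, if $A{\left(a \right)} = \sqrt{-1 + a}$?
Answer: $234662 + 32 \sqrt{6} \approx 2.3474 \cdot 10^{5}$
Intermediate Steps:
$z{\left(T \right)} = \sqrt{-1 + T} \left(-17 + T\right)$ ($z{\left(T \right)} = \sqrt{-1 + T} \left(T - 17\right) = \sqrt{-1 + T} \left(-17 + T\right)$)
$t{\left(c \right)} = 2 c$ ($t{\left(c \right)} = 1 \cdot 2 c = 2 c$)
$t{\left(z{\left(\left(4 + 1\right)^{2} \right)} \right)} - -234662 = 2 \sqrt{-1 + \left(4 + 1\right)^{2}} \left(-17 + \left(4 + 1\right)^{2}\right) - -234662 = 2 \sqrt{-1 + 5^{2}} \left(-17 + 5^{2}\right) + 234662 = 2 \sqrt{-1 + 25} \left(-17 + 25\right) + 234662 = 2 \sqrt{24} \cdot 8 + 234662 = 2 \cdot 2 \sqrt{6} \cdot 8 + 234662 = 2 \cdot 16 \sqrt{6} + 234662 = 32 \sqrt{6} + 234662 = 234662 + 32 \sqrt{6}$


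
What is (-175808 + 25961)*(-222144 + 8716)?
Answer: 31981545516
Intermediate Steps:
(-175808 + 25961)*(-222144 + 8716) = -149847*(-213428) = 31981545516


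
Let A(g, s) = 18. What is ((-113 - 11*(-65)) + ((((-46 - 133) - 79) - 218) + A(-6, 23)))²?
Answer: 20736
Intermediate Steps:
((-113 - 11*(-65)) + ((((-46 - 133) - 79) - 218) + A(-6, 23)))² = ((-113 - 11*(-65)) + ((((-46 - 133) - 79) - 218) + 18))² = ((-113 - 1*(-715)) + (((-179 - 79) - 218) + 18))² = ((-113 + 715) + ((-258 - 218) + 18))² = (602 + (-476 + 18))² = (602 - 458)² = 144² = 20736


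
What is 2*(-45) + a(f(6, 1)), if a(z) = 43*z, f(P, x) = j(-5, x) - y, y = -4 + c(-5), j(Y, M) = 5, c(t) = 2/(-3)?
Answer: 977/3 ≈ 325.67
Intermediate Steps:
c(t) = -2/3 (c(t) = 2*(-1/3) = -2/3)
y = -14/3 (y = -4 - 2/3 = -14/3 ≈ -4.6667)
f(P, x) = 29/3 (f(P, x) = 5 - 1*(-14/3) = 5 + 14/3 = 29/3)
2*(-45) + a(f(6, 1)) = 2*(-45) + 43*(29/3) = -90 + 1247/3 = 977/3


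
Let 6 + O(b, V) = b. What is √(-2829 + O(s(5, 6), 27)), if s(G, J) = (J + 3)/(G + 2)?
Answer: 6*I*√3857/7 ≈ 53.233*I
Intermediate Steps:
s(G, J) = (3 + J)/(2 + G)
O(b, V) = -6 + b
√(-2829 + O(s(5, 6), 27)) = √(-2829 + (-6 + (3 + 6)/(2 + 5))) = √(-2829 + (-6 + 9/7)) = √(-2829 - 33/7) = √(-19836/7) = 6*I*√3857/7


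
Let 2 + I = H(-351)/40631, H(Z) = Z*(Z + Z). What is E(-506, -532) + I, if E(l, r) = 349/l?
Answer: 69380621/20559286 ≈ 3.3747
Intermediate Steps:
H(Z) = 2*Z² (H(Z) = Z*(2*Z) = 2*Z²)
I = 165140/40631 (I = -2 + (2*(-351)²)/40631 = -2 + (2*123201)*(1/40631) = -2 + 246402*(1/40631) = -2 + 246402/40631 = 165140/40631 ≈ 4.0644)
E(-506, -532) + I = 349/(-506) + 165140/40631 = 349*(-1/506) + 165140/40631 = -349/506 + 165140/40631 = 69380621/20559286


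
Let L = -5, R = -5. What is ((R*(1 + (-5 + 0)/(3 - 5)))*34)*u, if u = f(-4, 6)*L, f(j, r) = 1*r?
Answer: 17850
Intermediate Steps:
f(j, r) = r
u = -30 (u = 6*(-5) = -30)
((R*(1 + (-5 + 0)/(3 - 5)))*34)*u = (-5*(1 + (-5 + 0)/(3 - 5))*34)*(-30) = (-5*(1 - 5/(-2))*34)*(-30) = (-5*(1 - 5*(-½))*34)*(-30) = (-5*(1 + 5/2)*34)*(-30) = (-5*7/2*34)*(-30) = -35/2*34*(-30) = -595*(-30) = 17850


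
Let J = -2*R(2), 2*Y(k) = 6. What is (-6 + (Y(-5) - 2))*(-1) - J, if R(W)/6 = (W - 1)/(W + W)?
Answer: 8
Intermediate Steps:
Y(k) = 3 (Y(k) = (½)*6 = 3)
R(W) = 3*(-1 + W)/W (R(W) = 6*((W - 1)/(W + W)) = 6*((-1 + W)/((2*W))) = 6*((-1 + W)*(1/(2*W))) = 6*((-1 + W)/(2*W)) = 3*(-1 + W)/W)
J = -3 (J = -2*(3 - 3/2) = -2*3/2 = -3)
(-6 + (Y(-5) - 2))*(-1) - J = (-6 + (3 - 2))*(-1) - 1*(-3) = (-6 + 1)*(-1) + 3 = -5*(-1) + 3 = 5 + 3 = 8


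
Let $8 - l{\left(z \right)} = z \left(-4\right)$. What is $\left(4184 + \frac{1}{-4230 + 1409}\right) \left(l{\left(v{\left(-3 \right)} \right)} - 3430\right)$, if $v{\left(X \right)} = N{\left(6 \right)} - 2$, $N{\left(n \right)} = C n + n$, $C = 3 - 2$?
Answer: $- \frac{39917959066}{2821} \approx -1.415 \cdot 10^{7}$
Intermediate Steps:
$C = 1$
$N{\left(n \right)} = 2 n$ ($N{\left(n \right)} = 1 n + n = n + n = 2 n$)
$v{\left(X \right)} = 10$ ($v{\left(X \right)} = 2 \cdot 6 - 2 = 12 - 2 = 10$)
$l{\left(z \right)} = 8 + 4 z$ ($l{\left(z \right)} = 8 - z \left(-4\right) = 8 - - 4 z = 8 + 4 z$)
$\left(4184 + \frac{1}{-4230 + 1409}\right) \left(l{\left(v{\left(-3 \right)} \right)} - 3430\right) = \left(4184 + \frac{1}{-4230 + 1409}\right) \left(\left(8 + 4 \cdot 10\right) - 3430\right) = \left(4184 + \frac{1}{-2821}\right) \left(\left(8 + 40\right) - 3430\right) = \left(4184 - \frac{1}{2821}\right) \left(48 - 3430\right) = \frac{11803063}{2821} \left(-3382\right) = - \frac{39917959066}{2821}$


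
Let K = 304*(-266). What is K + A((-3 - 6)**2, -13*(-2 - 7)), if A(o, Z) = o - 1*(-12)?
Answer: -80771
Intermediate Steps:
K = -80864
A(o, Z) = 12 + o (A(o, Z) = o + 12 = 12 + o)
K + A((-3 - 6)**2, -13*(-2 - 7)) = -80864 + (12 + (-3 - 6)**2) = -80864 + (12 + (-9)**2) = -80864 + (12 + 81) = -80864 + 93 = -80771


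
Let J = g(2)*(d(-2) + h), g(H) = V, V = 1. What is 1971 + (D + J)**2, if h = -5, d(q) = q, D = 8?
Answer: 1972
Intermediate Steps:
g(H) = 1
J = -7 (J = 1*(-2 - 5) = 1*(-7) = -7)
1971 + (D + J)**2 = 1971 + (8 - 7)**2 = 1971 + 1**2 = 1971 + 1 = 1972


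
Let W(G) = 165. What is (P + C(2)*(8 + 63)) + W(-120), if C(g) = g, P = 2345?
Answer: 2652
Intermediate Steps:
(P + C(2)*(8 + 63)) + W(-120) = (2345 + 2*(8 + 63)) + 165 = (2345 + 2*71) + 165 = (2345 + 142) + 165 = 2487 + 165 = 2652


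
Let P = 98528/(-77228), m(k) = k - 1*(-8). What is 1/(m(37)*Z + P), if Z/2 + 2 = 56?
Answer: 19307/93807388 ≈ 0.00020582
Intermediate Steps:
m(k) = 8 + k (m(k) = k + 8 = 8 + k)
Z = 108 (Z = -4 + 2*56 = -4 + 112 = 108)
P = -24632/19307 (P = 98528*(-1/77228) = -24632/19307 ≈ -1.2758)
1/(m(37)*Z + P) = 1/((8 + 37)*108 - 24632/19307) = 1/(45*108 - 24632/19307) = 1/(4860 - 24632/19307) = 1/(93807388/19307) = 19307/93807388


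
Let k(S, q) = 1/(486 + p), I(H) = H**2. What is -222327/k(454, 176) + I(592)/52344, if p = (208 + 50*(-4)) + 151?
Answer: -938272143037/6543 ≈ -1.4340e+8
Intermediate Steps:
p = 159 (p = (208 - 200) + 151 = 8 + 151 = 159)
k(S, q) = 1/645 (k(S, q) = 1/(486 + 159) = 1/645)
-222327/k(454, 176) + I(592)/52344 = -222327/1/645 + 592**2/52344 = -222327*645 + 350464*(1/52344) = -143400915 + 43808/6543 = -938272143037/6543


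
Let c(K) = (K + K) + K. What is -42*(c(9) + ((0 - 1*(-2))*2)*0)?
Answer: -1134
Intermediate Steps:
c(K) = 3*K (c(K) = 2*K + K = 3*K)
-42*(c(9) + ((0 - 1*(-2))*2)*0) = -42*(3*9 + ((0 - 1*(-2))*2)*0) = -42*(27 + ((0 + 2)*2)*0) = -42*(27 + (2*2)*0) = -42*(27 + 4*0) = -42*(27 + 0) = -42*27 = -1134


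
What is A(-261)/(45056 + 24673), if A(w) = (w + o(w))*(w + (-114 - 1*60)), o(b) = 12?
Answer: 36105/23243 ≈ 1.5534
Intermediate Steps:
A(w) = (-174 + w)*(12 + w) (A(w) = (w + 12)*(w + (-114 - 1*60)) = (12 + w)*(w + (-114 - 60)) = (12 + w)*(w - 174) = (12 + w)*(-174 + w) = (-174 + w)*(12 + w))
A(-261)/(45056 + 24673) = (-2088 + (-261)² - 162*(-261))/(45056 + 24673) = (-2088 + 68121 + 42282)/69729 = 108315*(1/69729) = 36105/23243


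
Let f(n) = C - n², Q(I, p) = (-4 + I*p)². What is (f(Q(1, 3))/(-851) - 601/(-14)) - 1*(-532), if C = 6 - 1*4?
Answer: 6849685/11914 ≈ 574.93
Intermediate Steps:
C = 2 (C = 6 - 4 = 2)
f(n) = 2 - n²
(f(Q(1, 3))/(-851) - 601/(-14)) - 1*(-532) = ((2 - ((-4 + 1*3)²)²)/(-851) - 601/(-14)) - 1*(-532) = ((2 - ((-4 + 3)²)²)*(-1/851) - 601*(-1/14)) + 532 = ((2 - ((-1)²)²)*(-1/851) + 601/14) + 532 = ((2 - 1*1²)*(-1/851) + 601/14) + 532 = ((2 - 1*1)*(-1/851) + 601/14) + 532 = ((2 - 1)*(-1/851) + 601/14) + 532 = (1*(-1/851) + 601/14) + 532 = (-1/851 + 601/14) + 532 = 511437/11914 + 532 = 6849685/11914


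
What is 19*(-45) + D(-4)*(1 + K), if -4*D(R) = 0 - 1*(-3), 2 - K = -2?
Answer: -3435/4 ≈ -858.75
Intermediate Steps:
K = 4 (K = 2 - 1*(-2) = 2 + 2 = 4)
D(R) = -¾ (D(R) = -(0 - 1*(-3))/4 = -(0 + 3)/4 = -¼*3 = -¾)
19*(-45) + D(-4)*(1 + K) = 19*(-45) - 3*(1 + 4)/4 = -855 - ¾*5 = -855 - 15/4 = -3435/4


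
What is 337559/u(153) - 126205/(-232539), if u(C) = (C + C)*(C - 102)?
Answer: 26821729177/1209667878 ≈ 22.173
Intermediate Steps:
u(C) = 2*C*(-102 + C) (u(C) = (2*C)*(-102 + C) = 2*C*(-102 + C))
337559/u(153) - 126205/(-232539) = 337559/((2*153*(-102 + 153))) - 126205/(-232539) = 337559/((2*153*51)) - 126205*(-1/232539) = 337559/15606 + 126205/232539 = 26821729177/1209667878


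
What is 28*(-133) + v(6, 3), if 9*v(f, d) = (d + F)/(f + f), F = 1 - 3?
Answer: -402191/108 ≈ -3724.0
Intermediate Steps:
F = -2
v(f, d) = (-2 + d)/(18*f) (v(f, d) = ((d - 2)/(f + f))/9 = ((-2 + d)/((2*f)))/9 = ((-2 + d)*(1/(2*f)))/9 = ((-2 + d)/(2*f))/9 = (-2 + d)/(18*f))
28*(-133) + v(6, 3) = 28*(-133) + (1/18)*(-2 + 3)/6 = -3724 + (1/18)*(1/6)*1 = -3724 + 1/108 = -402191/108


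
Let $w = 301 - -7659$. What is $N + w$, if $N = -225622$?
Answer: $-217662$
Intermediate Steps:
$w = 7960$ ($w = 301 + 7659 = 7960$)
$N + w = -225622 + 7960 = -217662$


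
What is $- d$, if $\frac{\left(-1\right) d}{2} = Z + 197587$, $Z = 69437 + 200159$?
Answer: $934366$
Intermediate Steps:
$Z = 269596$
$d = -934366$ ($d = - 2 \left(269596 + 197587\right) = \left(-2\right) 467183 = -934366$)
$- d = \left(-1\right) \left(-934366\right) = 934366$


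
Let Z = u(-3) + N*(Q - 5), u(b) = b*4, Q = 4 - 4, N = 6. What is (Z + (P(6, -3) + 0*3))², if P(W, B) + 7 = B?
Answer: 2704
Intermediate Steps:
P(W, B) = -7 + B
Q = 0
u(b) = 4*b
Z = -42 (Z = 4*(-3) + 6*(0 - 5) = -12 + 6*(-5) = -12 - 30 = -42)
(Z + (P(6, -3) + 0*3))² = (-42 + ((-7 - 3) + 0*3))² = (-42 + (-10 + 0))² = (-42 - 10)² = (-52)² = 2704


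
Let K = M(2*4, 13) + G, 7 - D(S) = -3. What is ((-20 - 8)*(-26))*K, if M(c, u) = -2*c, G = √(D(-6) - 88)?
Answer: -11648 + 728*I*√78 ≈ -11648.0 + 6429.5*I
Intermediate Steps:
D(S) = 10 (D(S) = 7 - 1*(-3) = 7 + 3 = 10)
G = I*√78 (G = √(10 - 88) = √(-78) = I*√78 ≈ 8.8318*I)
K = -16 + I*√78 (K = -4*4 + I*√78 = -2*8 + I*√78 = -16 + I*√78 ≈ -16.0 + 8.8318*I)
((-20 - 8)*(-26))*K = ((-20 - 8)*(-26))*(-16 + I*√78) = (-28*(-26))*(-16 + I*√78) = 728*(-16 + I*√78) = -11648 + 728*I*√78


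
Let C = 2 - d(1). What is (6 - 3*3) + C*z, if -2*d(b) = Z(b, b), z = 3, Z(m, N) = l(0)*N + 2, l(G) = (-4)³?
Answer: -90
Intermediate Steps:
l(G) = -64
Z(m, N) = 2 - 64*N (Z(m, N) = -64*N + 2 = 2 - 64*N)
d(b) = -1 + 32*b (d(b) = -(2 - 64*b)/2 = -1 + 32*b)
C = -29 (C = 2 - (-1 + 32*1) = 2 - (-1 + 32) = 2 - 1*31 = 2 - 31 = -29)
(6 - 3*3) + C*z = (6 - 3*3) - 29*3 = (6 - 9) - 87 = -3 - 87 = -90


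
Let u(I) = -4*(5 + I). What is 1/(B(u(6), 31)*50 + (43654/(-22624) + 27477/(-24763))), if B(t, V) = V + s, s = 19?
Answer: 280119056/699446318175 ≈ 0.00040049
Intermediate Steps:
u(I) = -20 - 4*I
B(t, V) = 19 + V (B(t, V) = V + 19 = 19 + V)
1/(B(u(6), 31)*50 + (43654/(-22624) + 27477/(-24763))) = 1/((19 + 31)*50 + (43654/(-22624) + 27477/(-24763))) = 1/(50*50 + (43654*(-1/22624) + 27477*(-1/24763))) = 1/(2500 + (-21827/11312 - 27477/24763)) = 1/(2500 - 851321825/280119056) = 1/(699446318175/280119056) = 280119056/699446318175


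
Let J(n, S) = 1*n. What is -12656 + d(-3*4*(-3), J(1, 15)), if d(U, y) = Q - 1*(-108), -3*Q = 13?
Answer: -37657/3 ≈ -12552.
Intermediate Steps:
Q = -13/3 (Q = -⅓*13 = -13/3 ≈ -4.3333)
J(n, S) = n
d(U, y) = 311/3 (d(U, y) = -13/3 - 1*(-108) = -13/3 + 108 = 311/3)
-12656 + d(-3*4*(-3), J(1, 15)) = -12656 + 311/3 = -37657/3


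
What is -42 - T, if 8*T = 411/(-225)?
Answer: -25063/600 ≈ -41.772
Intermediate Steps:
T = -137/600 (T = (411/(-225))/8 = (411*(-1/225))/8 = (1/8)*(-137/75) = -137/600 ≈ -0.22833)
-42 - T = -42 - 1*(-137/600) = -42 + 137/600 = -25063/600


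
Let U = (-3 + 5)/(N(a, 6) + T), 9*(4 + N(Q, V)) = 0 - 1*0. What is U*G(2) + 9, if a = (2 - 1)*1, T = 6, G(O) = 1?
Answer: 10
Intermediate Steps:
a = 1 (a = 1*1 = 1)
N(Q, V) = -4 (N(Q, V) = -4 + (0 - 1*0)/9 = -4 + (0 + 0)/9 = -4 + (⅑)*0 = -4 + 0 = -4)
U = 1 (U = (-3 + 5)/(-4 + 6) = 2/2 = 2*(½) = 1)
U*G(2) + 9 = 1*1 + 9 = 1 + 9 = 10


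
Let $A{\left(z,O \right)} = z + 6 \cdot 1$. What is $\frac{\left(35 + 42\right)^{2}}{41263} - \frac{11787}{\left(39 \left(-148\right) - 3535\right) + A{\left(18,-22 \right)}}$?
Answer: $\frac{541405888}{383044429} \approx 1.4134$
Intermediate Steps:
$A{\left(z,O \right)} = 6 + z$ ($A{\left(z,O \right)} = z + 6 = 6 + z$)
$\frac{\left(35 + 42\right)^{2}}{41263} - \frac{11787}{\left(39 \left(-148\right) - 3535\right) + A{\left(18,-22 \right)}} = \frac{\left(35 + 42\right)^{2}}{41263} - \frac{11787}{\left(39 \left(-148\right) - 3535\right) + \left(6 + 18\right)} = 77^{2} \cdot \frac{1}{41263} - \frac{11787}{\left(-5772 - 3535\right) + 24} = 5929 \cdot \frac{1}{41263} - \frac{11787}{-9307 + 24} = \frac{5929}{41263} - \frac{11787}{-9283} = \frac{5929}{41263} - - \frac{11787}{9283} = \frac{5929}{41263} + \frac{11787}{9283} = \frac{541405888}{383044429}$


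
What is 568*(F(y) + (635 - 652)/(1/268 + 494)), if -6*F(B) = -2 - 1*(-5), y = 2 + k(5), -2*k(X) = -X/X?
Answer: -40187420/132393 ≈ -303.55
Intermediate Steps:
k(X) = ½ (k(X) = -(-1)*X/X/2 = -(-1)/2 = -½*(-1) = ½)
y = 5/2 (y = 2 + ½ = 5/2 ≈ 2.5000)
F(B) = -½ (F(B) = -(-2 - 1*(-5))/6 = -(-2 + 5)/6 = -⅙*3 = -½)
568*(F(y) + (635 - 652)/(1/268 + 494)) = 568*(-½ + (635 - 652)/(1/268 + 494)) = 568*(-½ - 17/(1/268 + 494)) = 568*(-½ - 17/132393/268) = 568*(-½ - 17*268/132393) = 568*(-½ - 4556/132393) = 568*(-141505/264786) = -40187420/132393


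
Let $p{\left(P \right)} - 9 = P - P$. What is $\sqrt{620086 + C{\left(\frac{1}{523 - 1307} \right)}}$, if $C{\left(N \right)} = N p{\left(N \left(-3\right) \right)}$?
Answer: $\frac{\sqrt{486147415}}{28} \approx 787.46$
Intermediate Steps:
$p{\left(P \right)} = 9$ ($p{\left(P \right)} = 9 + \left(P - P\right) = 9 + 0 = 9$)
$C{\left(N \right)} = 9 N$ ($C{\left(N \right)} = N 9 = 9 N$)
$\sqrt{620086 + C{\left(\frac{1}{523 - 1307} \right)}} = \sqrt{620086 + \frac{9}{523 - 1307}} = \sqrt{620086 + \frac{9}{-784}} = \sqrt{620086 + 9 \left(- \frac{1}{784}\right)} = \sqrt{620086 - \frac{9}{784}} = \sqrt{\frac{486147415}{784}} = \frac{\sqrt{486147415}}{28}$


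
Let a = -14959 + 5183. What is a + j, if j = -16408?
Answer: -26184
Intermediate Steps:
a = -9776
a + j = -9776 - 16408 = -26184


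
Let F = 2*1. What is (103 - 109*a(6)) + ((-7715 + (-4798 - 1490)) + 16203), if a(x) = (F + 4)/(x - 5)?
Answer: 1649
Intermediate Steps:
F = 2
a(x) = 6/(-5 + x) (a(x) = (2 + 4)/(x - 5) = 6/(-5 + x))
(103 - 109*a(6)) + ((-7715 + (-4798 - 1490)) + 16203) = (103 - 654/(-5 + 6)) + ((-7715 + (-4798 - 1490)) + 16203) = (103 - 654/1) + ((-7715 - 6288) + 16203) = (103 - 654) + (-14003 + 16203) = (103 - 109*6) + 2200 = (103 - 654) + 2200 = -551 + 2200 = 1649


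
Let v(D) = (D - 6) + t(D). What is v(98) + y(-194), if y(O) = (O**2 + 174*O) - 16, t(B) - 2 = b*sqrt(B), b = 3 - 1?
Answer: 3958 + 14*sqrt(2) ≈ 3977.8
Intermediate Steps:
b = 2
t(B) = 2 + 2*sqrt(B)
y(O) = -16 + O**2 + 174*O
v(D) = -4 + D + 2*sqrt(D) (v(D) = (D - 6) + (2 + 2*sqrt(D)) = (-6 + D) + (2 + 2*sqrt(D)) = -4 + D + 2*sqrt(D))
v(98) + y(-194) = (-4 + 98 + 2*sqrt(98)) + (-16 + (-194)**2 + 174*(-194)) = (-4 + 98 + 2*(7*sqrt(2))) + (-16 + 37636 - 33756) = (-4 + 98 + 14*sqrt(2)) + 3864 = (94 + 14*sqrt(2)) + 3864 = 3958 + 14*sqrt(2)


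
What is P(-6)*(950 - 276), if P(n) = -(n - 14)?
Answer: 13480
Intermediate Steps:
P(n) = 14 - n (P(n) = -(-14 + n) = 14 - n)
P(-6)*(950 - 276) = (14 - 1*(-6))*(950 - 276) = (14 + 6)*674 = 20*674 = 13480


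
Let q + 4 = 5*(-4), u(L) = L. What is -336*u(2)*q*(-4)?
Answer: -64512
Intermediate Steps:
q = -24 (q = -4 + 5*(-4) = -4 - 20 = -24)
-336*u(2)*q*(-4) = -336*2*(-24)*(-4) = -(-16128)*(-4) = -336*192 = -64512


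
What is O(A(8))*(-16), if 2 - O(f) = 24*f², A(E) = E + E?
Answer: 98272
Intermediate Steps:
A(E) = 2*E
O(f) = 2 - 24*f²
O(A(8))*(-16) = (2 - 24*(2*8)²)*(-16) = (2 - 24*16²)*(-16) = (2 - 24*256)*(-16) = (2 - 6144)*(-16) = -6142*(-16) = 98272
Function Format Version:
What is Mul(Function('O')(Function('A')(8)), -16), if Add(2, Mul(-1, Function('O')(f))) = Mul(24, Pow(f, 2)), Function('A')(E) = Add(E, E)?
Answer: 98272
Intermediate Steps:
Function('A')(E) = Mul(2, E)
Function('O')(f) = Add(2, Mul(-24, Pow(f, 2))) (Function('O')(f) = Add(2, Mul(-1, Mul(24, Pow(f, 2)))) = Add(2, Mul(-24, Pow(f, 2))))
Mul(Function('O')(Function('A')(8)), -16) = Mul(Add(2, Mul(-24, Pow(Mul(2, 8), 2))), -16) = Mul(Add(2, Mul(-24, Pow(16, 2))), -16) = Mul(Add(2, Mul(-24, 256)), -16) = Mul(Add(2, -6144), -16) = Mul(-6142, -16) = 98272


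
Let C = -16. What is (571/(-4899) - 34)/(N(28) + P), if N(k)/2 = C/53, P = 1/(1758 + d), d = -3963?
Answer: 6510821835/115311029 ≈ 56.463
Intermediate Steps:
P = -1/2205 (P = 1/(1758 - 3963) = 1/(-2205) = -1/2205 ≈ -0.00045351)
N(k) = -32/53 (N(k) = 2*(-16/53) = -32/53)
(571/(-4899) - 34)/(N(28) + P) = (571/(-4899) - 34)/(-32/53 - 1/2205) = (571*(-1/4899) - 34)/(-70613/116865) = (-571/4899 - 34)*(-116865/70613) = -167137/4899*(-116865/70613) = 6510821835/115311029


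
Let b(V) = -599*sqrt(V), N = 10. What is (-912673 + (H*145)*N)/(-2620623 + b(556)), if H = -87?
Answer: 2722363446729/6867465414773 - 1244509954*sqrt(139)/6867465414773 ≈ 0.39428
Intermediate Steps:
(-912673 + (H*145)*N)/(-2620623 + b(556)) = (-912673 - 87*145*10)/(-2620623 - 1198*sqrt(139)) = (-912673 - 12615*10)/(-2620623 - 1198*sqrt(139)) = (-912673 - 126150)/(-2620623 - 1198*sqrt(139)) = -1038823/(-2620623 - 1198*sqrt(139))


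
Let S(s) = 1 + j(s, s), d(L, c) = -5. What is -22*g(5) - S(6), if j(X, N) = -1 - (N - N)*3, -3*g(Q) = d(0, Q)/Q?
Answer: -22/3 ≈ -7.3333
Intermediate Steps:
g(Q) = 5/(3*Q) (g(Q) = -(-5)/(3*Q) = 5/(3*Q))
j(X, N) = -1 (j(X, N) = -1 - 0*3 = -1 - 1*0 = -1 + 0 = -1)
S(s) = 0 (S(s) = 1 - 1 = 0)
-22*g(5) - S(6) = -110/(3*5) - 1*0 = -110/(3*5) + 0 = -22*⅓ + 0 = -22/3 + 0 = -22/3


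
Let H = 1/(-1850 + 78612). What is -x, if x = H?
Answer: -1/76762 ≈ -1.3027e-5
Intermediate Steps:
H = 1/76762 ≈ 1.3027e-5
x = 1/76762 ≈ 1.3027e-5
-x = -1*1/76762 = -1/76762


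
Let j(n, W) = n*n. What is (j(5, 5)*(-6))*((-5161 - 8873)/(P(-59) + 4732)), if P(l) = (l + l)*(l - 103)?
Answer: 526275/5962 ≈ 88.272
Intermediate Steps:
j(n, W) = n**2
P(l) = 2*l*(-103 + l) (P(l) = (2*l)*(-103 + l) = 2*l*(-103 + l))
(j(5, 5)*(-6))*((-5161 - 8873)/(P(-59) + 4732)) = (5**2*(-6))*((-5161 - 8873)/(2*(-59)*(-103 - 59) + 4732)) = (25*(-6))*(-14034/(2*(-59)*(-162) + 4732)) = -(-2105100)/(19116 + 4732) = -(-2105100)/23848 = -150*(-7017/11924) = 526275/5962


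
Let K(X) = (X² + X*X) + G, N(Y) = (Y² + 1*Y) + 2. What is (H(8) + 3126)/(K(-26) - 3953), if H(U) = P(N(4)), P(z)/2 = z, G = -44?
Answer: -634/529 ≈ -1.1985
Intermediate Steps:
N(Y) = 2 + Y + Y² (N(Y) = (Y² + Y) + 2 = (Y + Y²) + 2 = 2 + Y + Y²)
P(z) = 2*z
H(U) = 44 (H(U) = 2*(2 + 4 + 4²) = 2*(2 + 4 + 16) = 2*22 = 44)
K(X) = -44 + 2*X² (K(X) = (X² + X*X) - 44 = (X² + X²) - 44 = 2*X² - 44 = -44 + 2*X²)
(H(8) + 3126)/(K(-26) - 3953) = (44 + 3126)/((-44 + 2*(-26)²) - 3953) = 3170/((-44 + 2*676) - 3953) = 3170/((-44 + 1352) - 3953) = 3170/(1308 - 3953) = 3170/(-2645) = 3170*(-1/2645) = -634/529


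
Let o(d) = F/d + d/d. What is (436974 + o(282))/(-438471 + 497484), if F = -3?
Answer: 4563961/616358 ≈ 7.4047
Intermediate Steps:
o(d) = 1 - 3/d (o(d) = -3/d + d/d = -3/d + 1 = 1 - 3/d)
(436974 + o(282))/(-438471 + 497484) = (436974 + (-3 + 282)/282)/(-438471 + 497484) = (436974 + (1/282)*279)/59013 = (436974 + 93/94)*(1/59013) = (41075649/94)*(1/59013) = 4563961/616358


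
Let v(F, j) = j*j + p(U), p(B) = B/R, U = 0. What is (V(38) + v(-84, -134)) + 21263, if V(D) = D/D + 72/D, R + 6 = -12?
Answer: 745216/19 ≈ 39222.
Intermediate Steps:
R = -18 (R = -6 - 12 = -18)
p(B) = -B/18 (p(B) = B/(-18) = B*(-1/18) = -B/18)
V(D) = 1 + 72/D
v(F, j) = j² (v(F, j) = j*j - 1/18*0 = j² + 0 = j²)
(V(38) + v(-84, -134)) + 21263 = ((72 + 38)/38 + (-134)²) + 21263 = ((1/38)*110 + 17956) + 21263 = (55/19 + 17956) + 21263 = 341219/19 + 21263 = 745216/19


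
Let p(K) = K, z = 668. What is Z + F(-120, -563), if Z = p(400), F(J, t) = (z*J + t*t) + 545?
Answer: 237754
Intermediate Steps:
F(J, t) = 545 + t**2 + 668*J (F(J, t) = (668*J + t*t) + 545 = (668*J + t**2) + 545 = (t**2 + 668*J) + 545 = 545 + t**2 + 668*J)
Z = 400
Z + F(-120, -563) = 400 + (545 + (-563)**2 + 668*(-120)) = 400 + (545 + 316969 - 80160) = 400 + 237354 = 237754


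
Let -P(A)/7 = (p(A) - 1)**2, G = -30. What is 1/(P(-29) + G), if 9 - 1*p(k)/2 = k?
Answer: -1/39405 ≈ -2.5377e-5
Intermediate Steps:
p(k) = 18 - 2*k
P(A) = -7*(17 - 2*A)**2 (P(A) = -7*((18 - 2*A) - 1)**2 = -7*(17 - 2*A)**2)
1/(P(-29) + G) = 1/(-7*(-17 + 2*(-29))**2 - 30) = 1/(-7*(-17 - 58)**2 - 30) = 1/(-7*(-75)**2 - 30) = 1/(-7*5625 - 30) = 1/(-39375 - 30) = 1/(-39405) = -1/39405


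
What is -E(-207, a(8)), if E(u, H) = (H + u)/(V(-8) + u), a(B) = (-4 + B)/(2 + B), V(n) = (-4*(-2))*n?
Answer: -1033/1355 ≈ -0.76236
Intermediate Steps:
V(n) = 8*n
a(B) = (-4 + B)/(2 + B)
E(u, H) = (H + u)/(-64 + u) (E(u, H) = (H + u)/(8*(-8) + u) = (H + u)/(-64 + u))
-E(-207, a(8)) = -((-4 + 8)/(2 + 8) - 207)/(-64 - 207) = -(4/10 - 207)/(-271) = -(-1)*((⅒)*4 - 207)/271 = -(-1)*(⅖ - 207)/271 = -(-1)*(-1033)/(271*5) = -1*1033/1355 = -1033/1355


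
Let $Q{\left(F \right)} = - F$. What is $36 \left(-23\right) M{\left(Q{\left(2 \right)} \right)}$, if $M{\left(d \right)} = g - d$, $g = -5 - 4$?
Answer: $5796$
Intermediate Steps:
$g = -9$ ($g = -5 - 4 = -9$)
$M{\left(d \right)} = -9 - d$
$36 \left(-23\right) M{\left(Q{\left(2 \right)} \right)} = 36 \left(-23\right) \left(-9 - \left(-1\right) 2\right) = - 828 \left(-9 - -2\right) = - 828 \left(-9 + 2\right) = \left(-828\right) \left(-7\right) = 5796$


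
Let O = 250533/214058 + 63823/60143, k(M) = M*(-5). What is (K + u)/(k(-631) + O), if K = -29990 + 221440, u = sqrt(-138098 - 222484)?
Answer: 2464744586786300/40646484507523 + 12874090294*I*sqrt(360582)/40646484507523 ≈ 60.639 + 0.19019*I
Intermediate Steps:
u = I*sqrt(360582) (u = sqrt(-360582) = I*sqrt(360582) ≈ 600.48*I)
k(M) = -5*M
K = 191450
O = 28729629953/12874090294 (O = 250533*(1/214058) + 63823*(1/60143) = 250533/214058 + 63823/60143 = 28729629953/12874090294 ≈ 2.2316)
(K + u)/(k(-631) + O) = (191450 + I*sqrt(360582))/(-5*(-631) + 28729629953/12874090294) = (191450 + I*sqrt(360582))/(3155 + 28729629953/12874090294) = (191450 + I*sqrt(360582))/(40646484507523/12874090294) = (191450 + I*sqrt(360582))*(12874090294/40646484507523) = 2464744586786300/40646484507523 + 12874090294*I*sqrt(360582)/40646484507523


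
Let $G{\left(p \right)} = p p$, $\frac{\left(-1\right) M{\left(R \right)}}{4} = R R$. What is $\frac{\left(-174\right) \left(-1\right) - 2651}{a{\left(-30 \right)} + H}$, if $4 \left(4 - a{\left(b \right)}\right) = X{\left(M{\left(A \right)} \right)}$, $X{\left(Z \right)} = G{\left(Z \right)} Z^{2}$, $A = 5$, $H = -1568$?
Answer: $\frac{2477}{25001564} \approx 9.9074 \cdot 10^{-5}$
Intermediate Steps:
$M{\left(R \right)} = - 4 R^{2}$ ($M{\left(R \right)} = - 4 R R = - 4 R^{2}$)
$G{\left(p \right)} = p^{2}$
$X{\left(Z \right)} = Z^{4}$ ($X{\left(Z \right)} = Z^{2} Z^{2} = Z^{4}$)
$a{\left(b \right)} = -24999996$ ($a{\left(b \right)} = 4 - \frac{\left(- 4 \cdot 5^{2}\right)^{4}}{4} = 4 - \frac{\left(\left(-4\right) 25\right)^{4}}{4} = 4 - \frac{\left(-100\right)^{4}}{4} = 4 - 25000000 = -24999996$)
$\frac{\left(-174\right) \left(-1\right) - 2651}{a{\left(-30 \right)} + H} = \frac{\left(-174\right) \left(-1\right) - 2651}{-24999996 - 1568} = \frac{174 - 2651}{-25001564} = \left(-2477\right) \left(- \frac{1}{25001564}\right) = \frac{2477}{25001564}$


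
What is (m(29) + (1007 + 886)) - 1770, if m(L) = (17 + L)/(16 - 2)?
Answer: 884/7 ≈ 126.29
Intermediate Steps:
m(L) = 17/14 + L/14 (m(L) = (17 + L)/14 = (17 + L)*(1/14) = 17/14 + L/14)
(m(29) + (1007 + 886)) - 1770 = ((17/14 + (1/14)*29) + (1007 + 886)) - 1770 = ((17/14 + 29/14) + 1893) - 1770 = (23/7 + 1893) - 1770 = 13274/7 - 1770 = 884/7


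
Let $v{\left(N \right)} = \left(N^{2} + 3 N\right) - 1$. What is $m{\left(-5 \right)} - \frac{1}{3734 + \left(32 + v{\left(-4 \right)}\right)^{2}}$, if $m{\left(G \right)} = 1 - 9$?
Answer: $- \frac{39673}{4959} \approx -8.0002$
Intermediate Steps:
$m{\left(G \right)} = -8$ ($m{\left(G \right)} = 1 - 9 = -8$)
$v{\left(N \right)} = -1 + N^{2} + 3 N$
$m{\left(-5 \right)} - \frac{1}{3734 + \left(32 + v{\left(-4 \right)}\right)^{2}} = -8 - \frac{1}{3734 + \left(32 + \left(-1 + \left(-4\right)^{2} + 3 \left(-4\right)\right)\right)^{2}} = -8 - \frac{1}{3734 + \left(32 - -3\right)^{2}} = -8 - \frac{1}{3734 + \left(32 + 3\right)^{2}} = -8 - \frac{1}{3734 + 35^{2}} = -8 - \frac{1}{3734 + 1225} = -8 - \frac{1}{4959} = - \frac{39673}{4959}$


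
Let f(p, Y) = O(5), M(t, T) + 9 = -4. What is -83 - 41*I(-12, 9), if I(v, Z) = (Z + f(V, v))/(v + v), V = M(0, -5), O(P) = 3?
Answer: -125/2 ≈ -62.500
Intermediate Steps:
M(t, T) = -13 (M(t, T) = -9 - 4 = -13)
V = -13
f(p, Y) = 3
I(v, Z) = (3 + Z)/(2*v) (I(v, Z) = (Z + 3)/(v + v) = (3 + Z)/((2*v)) = (3 + Z)*(1/(2*v)) = (3 + Z)/(2*v))
-83 - 41*I(-12, 9) = -83 - 41*(3 + 9)/(2*(-12)) = -83 - 41*(-1)*12/(2*12) = -83 - 41*(-½) = -83 + 41/2 = -125/2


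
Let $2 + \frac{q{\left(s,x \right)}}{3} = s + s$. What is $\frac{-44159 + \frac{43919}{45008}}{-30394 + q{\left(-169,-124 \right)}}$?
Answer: $\frac{1987464353}{1413881312} \approx 1.4057$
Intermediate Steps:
$q{\left(s,x \right)} = -6 + 6 s$ ($q{\left(s,x \right)} = -6 + 3 \left(s + s\right) = -6 + 3 \cdot 2 s = -6 + 6 s$)
$\frac{-44159 + \frac{43919}{45008}}{-30394 + q{\left(-169,-124 \right)}} = \frac{-44159 + \frac{43919}{45008}}{-30394 + \left(-6 + 6 \left(-169\right)\right)} = \frac{-44159 + 43919 \cdot \frac{1}{45008}}{-30394 - 1020} = \frac{-44159 + \frac{43919}{45008}}{-30394 - 1020} = - \frac{1987464353}{45008 \left(-31414\right)} = \left(- \frac{1987464353}{45008}\right) \left(- \frac{1}{31414}\right) = \frac{1987464353}{1413881312}$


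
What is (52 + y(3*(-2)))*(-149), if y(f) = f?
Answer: -6854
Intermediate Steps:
(52 + y(3*(-2)))*(-149) = (52 + 3*(-2))*(-149) = (52 - 6)*(-149) = 46*(-149) = -6854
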